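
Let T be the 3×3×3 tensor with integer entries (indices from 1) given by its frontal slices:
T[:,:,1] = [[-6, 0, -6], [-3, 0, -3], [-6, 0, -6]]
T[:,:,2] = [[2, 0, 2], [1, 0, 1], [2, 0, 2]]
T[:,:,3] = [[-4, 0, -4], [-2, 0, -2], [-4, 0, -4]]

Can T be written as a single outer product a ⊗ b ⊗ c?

The mode-1 fibre T[:,1,1] = [-6, -3, -6] gives a = [2, 1, 2] (primitive direction); the mode-2 fibre T[1,:,1] = [-6, 0, -6] gives b = [1, 0, 1]; then c[k] = T[1,1,k] / (a[1]·b[1]) = [-6, 2, -4] / 2 = [-3, 1, -2].
Expanding [2, 1, 2] ⊗ [1, 0, 1] ⊗ [-3, 1, -2] reproduces all 27 entries of T, so T = [2, 1, 2] ⊗ [1, 0, 1] ⊗ [-3, 1, -2] and rank(T) ≤ 1.
Equivalently every frontal slice T[:,:,k] is c[k] times the rank-1 matrix [2, 1, 2] ⊗ [1, 0, 1]. So T has rank 1 (it is nonzero).

Yes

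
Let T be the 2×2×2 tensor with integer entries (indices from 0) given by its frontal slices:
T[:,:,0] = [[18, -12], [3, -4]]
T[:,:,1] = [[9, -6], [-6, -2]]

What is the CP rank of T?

2

Lower bound: the mode-3 unfolding of T (rows indexed by k, columns by (i,j) = (0,0), (0,1), (1,0), (1,1)) is [[18, -12, 3, -4], [9, -6, -6, -2]].
There the 2×2 minor on rows k ∈ {0, 1}, columns (i,j) ∈ {(0,0), (1,0)} is det [[18, 3], [9, -6]] = -135 ≠ 0, so this unfolding has rank ≥ 2; CP rank is at least every unfolding rank, so rank(T) ≥ 2. (This is only a lower bound: in general the CP rank may exceed every unfolding rank, so we still need to exhibit 2 rank-1 terms summing to T.)
Upper bound — finding two terms. Write S_k = T[:,:,k] for the frontal slices: S₀ = [[18, -12], [3, -4]], S₁ = [[9, -6], [-6, -2]].
If T = a₁ ⊗ b₁ ⊗ c₁ + a₂ ⊗ b₂ ⊗ c₂ then each S_k = c₁[k]·a₁b₁ᵀ + c₂[k]·a₂b₂ᵀ. S₀ and S₁ are linearly independent, so a₁b₁ᵀ and a₂b₂ᵀ must span the same plane of matrices: they are the rank-1 matrices of the form x·S₀ + y·S₁.
det(x·S₀ + y·S₁) is −36·x² − 126·xy − 54·y² = (-18)·(x + 3·y)(2·x + y), vanishing at (x:y) = (3:-1) and (1:-2).
M₁ = 3·S₀ − S₁ = [[45, -30], [15, -10]] = 5·[3, 1][3, -2]ᵀ and M₂ = S₀ − 2·S₁ = [[0, 0], [15, 0]] = 15·[0, 1][1, 0]ᵀ, so take a₁ = [3, 1], b₁ = [3, -2], a₂ = [0, 1], b₂ = [1, 0].
Each slice is an integer combination of E₁ = a₁b₁ᵀ and E₂ = a₂b₂ᵀ: S₀ = 2·E₁ − 3·E₂, S₁ = E₁ − 9·E₂; reading off coefficients, c₁ = [2, 1] and c₂ = [-3, -9].
Hence T = [3, 1] ⊗ [3, -2] ⊗ [2, 1] + [0, 1] ⊗ [1, 0] ⊗ [-3, -9], so rank(T) ≤ 2.
These bounds meet, so rank(T) = 2.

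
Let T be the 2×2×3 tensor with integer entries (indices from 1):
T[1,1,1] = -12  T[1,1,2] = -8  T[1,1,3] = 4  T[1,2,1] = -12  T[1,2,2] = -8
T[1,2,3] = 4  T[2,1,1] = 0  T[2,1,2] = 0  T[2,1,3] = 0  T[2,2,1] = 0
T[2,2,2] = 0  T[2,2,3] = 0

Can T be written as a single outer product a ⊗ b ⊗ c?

If T = a ⊗ b ⊗ c then every fibre of T is a multiple of the corresponding factor, so read the factors off the fibres through the nonzero entry T[1,1,1] = -12.
The mode-1 fibre T[:,1,1] = [-12, 0] gives a = [1, 0] (primitive direction); the mode-2 fibre T[1,:,1] = [-12, -12] gives b = [1, 1]; then c[k] = T[1,1,k] / (a[1]·b[1]) = [-12, -8, 4] / 1 = [-12, -8, 4].
Expanding [1, 0] ⊗ [1, 1] ⊗ [-12, -8, 4] reproduces all 12 entries of T, so T = [1, 0] ⊗ [1, 1] ⊗ [-12, -8, 4] and rank(T) ≤ 1.
Equivalently every frontal slice T[:,:,k] is c[k] times the rank-1 matrix [1, 0] ⊗ [1, 1]. So T has rank 1 (it is nonzero).

Yes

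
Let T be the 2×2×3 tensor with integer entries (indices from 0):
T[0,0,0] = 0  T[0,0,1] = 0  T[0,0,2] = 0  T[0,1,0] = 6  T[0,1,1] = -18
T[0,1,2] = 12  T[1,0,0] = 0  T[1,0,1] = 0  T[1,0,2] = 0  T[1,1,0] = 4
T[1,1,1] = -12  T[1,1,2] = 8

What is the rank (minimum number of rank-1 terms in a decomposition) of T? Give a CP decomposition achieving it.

Lower bound: T ≠ 0 (e.g. T[0,1,0] = 6), so rank(T) ≥ 1.
Upper bound: if T = a ⊗ b ⊗ c then every fibre of T is a multiple of the corresponding factor, so read the factors off the fibres through the nonzero entry T[0,1,0] = 6.
The mode-1 fibre T[:,1,0] = [6, 4] gives a = [3, 2] (primitive direction); the mode-2 fibre T[0,:,0] = [0, 6] gives b = [0, 1]; then c[k] = T[0,1,k] / (a[0]·b[1]) = [6, -18, 12] / 3 = [2, -6, 4].
Expanding [3, 2] ⊗ [0, 1] ⊗ [2, -6, 4] reproduces all 12 entries of T, so T = [3, 2] ⊗ [0, 1] ⊗ [2, -6, 4] and rank(T) ≤ 1.
These bounds meet, so rank(T) = 1.

rank(T) = 1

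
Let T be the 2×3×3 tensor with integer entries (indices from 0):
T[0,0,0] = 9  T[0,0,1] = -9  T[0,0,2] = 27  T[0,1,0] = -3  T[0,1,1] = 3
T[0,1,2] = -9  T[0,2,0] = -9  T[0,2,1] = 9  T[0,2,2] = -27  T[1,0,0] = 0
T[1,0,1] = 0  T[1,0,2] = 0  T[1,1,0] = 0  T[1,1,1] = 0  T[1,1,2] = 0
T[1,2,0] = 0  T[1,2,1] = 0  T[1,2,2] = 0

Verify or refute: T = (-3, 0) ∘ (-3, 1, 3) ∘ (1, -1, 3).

Reconstruct entrywise from the claimed factors. For example, T[1,2,0] = 0 and Σₗ aₗ[1]bₗ[2]cₗ[0] = (0)·(3)·(1) = 0; checking all 18 entries, every one matches. The claim holds.

Yes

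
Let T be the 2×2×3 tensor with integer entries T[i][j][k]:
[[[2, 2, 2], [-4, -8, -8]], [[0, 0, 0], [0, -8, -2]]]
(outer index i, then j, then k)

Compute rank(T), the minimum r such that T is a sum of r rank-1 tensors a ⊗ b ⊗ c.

3

Lower bound: the mode-3 unfolding of T (rows indexed by k, columns by (i,j) = (0,0), (0,1), (1,0), (1,1)) is [[2, -4, 0, 0], [2, -8, 0, -8], [2, -8, 0, -2]].
There the 3×3 minor on rows k ∈ {0, 1, 2}, columns (i,j) ∈ {(0,0), (0,1), (1,1)} is det [[2, -4, 0], [2, -8, -8], [2, -8, -2]] = -48 ≠ 0, so this unfolding has rank ≥ 3; CP rank is at least every unfolding rank, so rank(T) ≥ 3. (Flattening ranks never certify an upper bound on CP rank; for that we must actually write T with 3 rank-1 terms.)
Upper bound: T is a sum of 3 rank-1 terms, T = [1, 0] ⊗ [1, -2] ⊗ [2, 2, 2] + [1, 2] ⊗ [0, 1] ⊗ [0, -4, 0] + [2, 1] ⊗ [0, 1] ⊗ [0, 0, -2] (written with every a and b primitive with positive leading entry and the scale carried by c; CP decompositions are not unique, and this one is verified by expanding entrywise), so rank(T) ≤ 3.
These bounds meet, so rank(T) = 3.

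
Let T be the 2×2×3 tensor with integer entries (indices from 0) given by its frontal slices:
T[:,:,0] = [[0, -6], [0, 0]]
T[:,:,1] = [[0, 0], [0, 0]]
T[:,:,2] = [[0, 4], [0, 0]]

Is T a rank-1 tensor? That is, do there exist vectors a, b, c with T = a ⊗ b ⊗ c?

If T = a ⊗ b ⊗ c then every fibre of T is a multiple of the corresponding factor, so read the factors off the fibres through the nonzero entry T[0,1,0] = -6.
The mode-1 fibre T[:,1,0] = [-6, 0] gives a = [1, 0] (primitive direction); the mode-2 fibre T[0,:,0] = [0, -6] gives b = [0, 1]; then c[k] = T[0,1,k] / (a[0]·b[1]) = [-6, 0, 4] / 1 = [-6, 0, 4].
Expanding [1, 0] ⊗ [0, 1] ⊗ [-6, 0, 4] reproduces all 12 entries of T, so T = [1, 0] ⊗ [0, 1] ⊗ [-6, 0, 4] and rank(T) ≤ 1.
Equivalently every frontal slice T[:,:,k] is c[k] times the rank-1 matrix [1, 0] ⊗ [0, 1]. So T has rank 1 (it is nonzero).

Yes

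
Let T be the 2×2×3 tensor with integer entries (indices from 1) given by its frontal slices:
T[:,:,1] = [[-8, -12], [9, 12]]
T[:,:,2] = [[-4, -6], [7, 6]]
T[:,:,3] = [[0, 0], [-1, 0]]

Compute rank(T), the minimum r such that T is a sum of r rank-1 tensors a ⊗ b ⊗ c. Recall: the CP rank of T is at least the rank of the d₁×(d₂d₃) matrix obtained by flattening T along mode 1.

Lower bound: the mode-2 unfolding of T (rows indexed by j, columns by (i,k) = (1,1), (1,2), (1,3), (2,1), (2,2), (2,3)) is [[-8, -4, 0, 9, 7, -1], [-12, -6, 0, 12, 6, 0]].
There the 2×2 minor on rows j ∈ {1, 2}, columns (i,k) ∈ {(1,1), (2,1)} is det [[-8, 9], [-12, 12]] = 12 ≠ 0, so this unfolding has rank ≥ 2; CP rank is at least every unfolding rank, so rank(T) ≥ 2. (Unfolding ranks only ever bound the CP rank from below — rank(T) can be strictly larger than all of them — so the matching upper bound has to come from an explicit 2-term decomposition.)
Upper bound — finding two terms. Write S_k = T[:,:,k] for the frontal slices: S₁ = [[-8, -12], [9, 12]], S₂ = [[-4, -6], [7, 6]], S₃ = [[0, 0], [-1, 0]].
If T = a₁ ⊗ b₁ ⊗ c₁ + a₂ ⊗ b₂ ⊗ c₂ then each S_k = c₁[k]·a₁b₁ᵀ + c₂[k]·a₂b₂ᵀ. S₁ and S₂ are linearly independent, so a₁b₁ᵀ and a₂b₂ᵀ must span the same plane of matrices: they are the rank-1 matrices of the form x·S₁ + y·S₂.
det(x·S₁ + y·S₂) is 12·x² + 42·xy + 18·y² = 6·(x + 3·y)(2·x + y), vanishing at (x:y) = (3:-1) and (1:-2).
M₁ = 3·S₁ − S₂ = [[-20, -30], [20, 30]] = (-10)·[1, -1][2, 3]ᵀ and M₂ = S₁ − 2·S₂ = [[0, 0], [-5, 0]] = (-5)·[0, 1][1, 0]ᵀ, so take a₁ = [1, -1], b₁ = [2, 3], a₂ = [0, 1], b₂ = [1, 0].
Each slice is an integer combination of E₁ = a₁b₁ᵀ and E₂ = a₂b₂ᵀ: S₁ = −4·E₁ + E₂, S₂ = −2·E₁ + 3·E₂, S₃ = −E₂; reading off coefficients, c₁ = [-4, -2, 0] and c₂ = [1, 3, -1].
Hence T = [1, -1] ⊗ [2, 3] ⊗ [-4, -2, 0] + [0, 1] ⊗ [1, 0] ⊗ [1, 3, -1], so rank(T) ≤ 2.
These bounds meet, so rank(T) = 2.

2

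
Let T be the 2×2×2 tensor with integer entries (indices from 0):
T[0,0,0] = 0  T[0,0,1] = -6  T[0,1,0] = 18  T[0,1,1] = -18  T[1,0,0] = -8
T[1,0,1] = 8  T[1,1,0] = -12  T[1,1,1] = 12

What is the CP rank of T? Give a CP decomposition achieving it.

Lower bound: the mode-3 unfolding of T (rows indexed by k, columns by (i,j) = (0,0), (0,1), (1,0), (1,1)) is [[0, 18, -8, -12], [-6, -18, 8, 12]].
There the 2×2 minor on rows k ∈ {0, 1}, columns (i,j) ∈ {(0,0), (0,1)} is det [[0, 18], [-6, -18]] = 108 ≠ 0, so this unfolding has rank ≥ 2; CP rank is at least every unfolding rank, so rank(T) ≥ 2. (Unfolding ranks only ever bound the CP rank from below — rank(T) can be strictly larger than all of them — so the matching upper bound has to come from an explicit 2-term decomposition.)
Upper bound — finding two terms. Write S_k = T[:,:,k] for the frontal slices: S₀ = [[0, 18], [-8, -12]], S₁ = [[-6, -18], [8, 12]].
If T = a₁ ⊗ b₁ ⊗ c₁ + a₂ ⊗ b₂ ⊗ c₂ then each S_k = c₁[k]·a₁b₁ᵀ + c₂[k]·a₂b₂ᵀ. S₀ and S₁ are linearly independent, so a₁b₁ᵀ and a₂b₂ᵀ must span the same plane of matrices: they are the rank-1 matrices of the form x·S₀ + y·S₁.
det(x·S₀ + y·S₁) is 144·x² − 216·xy + 72·y² = 72·(2·x − y)(x − y), vanishing at (x:y) = (1:2) and (1:1).
M₁ = S₀ + 2·S₁ = [[-12, -18], [8, 12]] = (-2)·(3, -2)(2, 3)ᵀ and M₂ = S₀ + S₁ = [[-6, 0], [0, 0]] = (-6)·(1, 0)(1, 0)ᵀ, so take a₁ = (3, -2), b₁ = (2, 3), a₂ = (1, 0), b₂ = (1, 0).
Each slice is an integer combination of E₁ = a₁b₁ᵀ and E₂ = a₂b₂ᵀ: S₀ = 2·E₁ − 12·E₂, S₁ = −2·E₁ + 6·E₂; reading off coefficients, c₁ = (2, -2) and c₂ = (-12, 6).
Hence T = (3, -2) ⊗ (2, 3) ⊗ (2, -2) + (1, 0) ⊗ (1, 0) ⊗ (-12, 6), so rank(T) ≤ 2.
These bounds meet, so rank(T) = 2.

rank(T) = 2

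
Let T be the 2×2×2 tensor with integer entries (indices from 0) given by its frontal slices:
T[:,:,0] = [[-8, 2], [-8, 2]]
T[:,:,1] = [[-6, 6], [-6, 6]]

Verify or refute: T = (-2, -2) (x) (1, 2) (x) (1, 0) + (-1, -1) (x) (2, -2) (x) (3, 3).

Reconstruct entrywise from the claimed factors. For example, T[0,1,0] = 2 and Σₗ aₗ[0]bₗ[1]cₗ[0] = (-2)·(2)·(1) + (-1)·(-2)·(3) = 2; checking all 8 entries, every one matches. The claim holds.

Yes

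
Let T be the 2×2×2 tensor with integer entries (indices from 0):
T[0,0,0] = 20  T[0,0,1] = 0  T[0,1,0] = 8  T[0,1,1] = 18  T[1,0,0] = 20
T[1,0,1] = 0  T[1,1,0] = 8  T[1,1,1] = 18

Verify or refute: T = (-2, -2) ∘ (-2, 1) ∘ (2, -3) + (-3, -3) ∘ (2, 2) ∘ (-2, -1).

No

Reconstruct entry (0,0,1) from the claimed factors: Σₗ aₗ[0]bₗ[0]cₗ[1] = (-2)·(-2)·(-3) + (-3)·(2)·(-1) = -6, but T[0,0,1] = 0. The claim is false.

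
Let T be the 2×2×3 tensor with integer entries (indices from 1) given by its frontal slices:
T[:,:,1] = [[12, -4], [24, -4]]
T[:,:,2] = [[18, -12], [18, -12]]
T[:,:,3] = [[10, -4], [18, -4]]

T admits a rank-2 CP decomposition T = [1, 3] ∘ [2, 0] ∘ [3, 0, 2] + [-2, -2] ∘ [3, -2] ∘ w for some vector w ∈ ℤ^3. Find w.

Subtract the known terms from T to get the rank-1 residual R = [-2, -2] ∘ [3, -2] ∘ w, so R[i,j,k] = a[i]·b[j]·w[k]. Pick indices with nonzero a[1]·b[1] = (-2)·(3) = -6. Only the fibre through (1,1,·) is needed: R[1,1,:] = T[1,1,:] − Σₗ aₗ[1]bₗ[1]cₗ = [12, 18, 10] − (1)·(2)·[3, 0, 2] = [6, 18, 6]. Then w[k] = R[1,1,k] / -6 for each k, giving w = [6, 18, 6] / -6 = [-1, -3, -1].

w = [-1, -3, -1]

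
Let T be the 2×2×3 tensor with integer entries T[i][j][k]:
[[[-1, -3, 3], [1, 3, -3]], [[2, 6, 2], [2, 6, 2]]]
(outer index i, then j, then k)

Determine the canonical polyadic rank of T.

2

Lower bound: the mode-1 unfolding of T (rows indexed by i, columns by (j,k) = (0,0), (0,1), (0,2), (1,0), (1,1), (1,2)) is [[-1, -3, 3, 1, 3, -3], [2, 6, 2, 2, 6, 2]].
There the 2×2 minor on rows i ∈ {0, 1}, columns (j,k) ∈ {(0,0), (0,2)} is det [[-1, 3], [2, 2]] = -8 ≠ 0, so this unfolding has rank ≥ 2; CP rank is at least every unfolding rank, so rank(T) ≥ 2. (Flattening ranks never certify an upper bound on CP rank; for that we must actually write T with 2 rank-1 terms.)
Upper bound — finding two terms. Write S_k = T[:,:,k] for the frontal slices: S₀ = [[-1, 1], [2, 2]], S₁ = [[-3, 3], [6, 6]], S₂ = [[3, -3], [2, 2]].
If T = a₁ ⊗ b₁ ⊗ c₁ + a₂ ⊗ b₂ ⊗ c₂ then each S_k = c₁[k]·a₁b₁ᵀ + c₂[k]·a₂b₂ᵀ. S₀ and S₂ are linearly independent, so a₁b₁ᵀ and a₂b₂ᵀ must span the same plane of matrices: they are the rank-1 matrices of the form x·S₀ + y·S₂.
det(x·S₀ + y·S₂) is −4·x² + 8·xy + 12·y² = (-4)·(x − 3·y)(x + y), vanishing at (x:y) = (3:1) and (1:-1).
M₁ = 3·S₀ + S₂ = [[0, 0], [8, 8]] = 8·(0, 1)(1, 1)ᵀ and M₂ = S₀ − S₂ = [[-4, 4], [0, 0]] = (-4)·(1, 0)(1, -1)ᵀ, so take a₁ = (0, 1), b₁ = (1, 1), a₂ = (1, 0), b₂ = (1, -1).
Each slice is an integer combination of E₁ = a₁b₁ᵀ and E₂ = a₂b₂ᵀ: S₀ = 2·E₁ − E₂, S₁ = 6·E₁ − 3·E₂, S₂ = 2·E₁ + 3·E₂; reading off coefficients, c₁ = (2, 6, 2) and c₂ = (-1, -3, 3).
Hence T = (0, 1) ⊗ (1, 1) ⊗ (2, 6, 2) + (1, 0) ⊗ (1, -1) ⊗ (-1, -3, 3), so rank(T) ≤ 2.
These bounds meet, so rank(T) = 2.
Check entry T[1,0,0] = 2: (1)·(1)·(2) + (0)·(1)·(-1) = 2.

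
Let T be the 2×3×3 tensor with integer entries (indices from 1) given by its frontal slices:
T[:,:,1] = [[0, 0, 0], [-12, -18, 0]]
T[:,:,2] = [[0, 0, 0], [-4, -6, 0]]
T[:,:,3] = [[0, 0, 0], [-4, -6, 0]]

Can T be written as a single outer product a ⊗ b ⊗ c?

Yes

The mode-1 fibre T[:,1,1] = [0, -12] gives a = [0, 1] (primitive direction); the mode-2 fibre T[2,:,1] = [-12, -18, 0] gives b = [2, 3, 0]; then c[k] = T[2,1,k] / (a[2]·b[1]) = [-12, -4, -4] / 2 = [-6, -2, -2].
Expanding [0, 1] ⊗ [2, 3, 0] ⊗ [-6, -2, -2] reproduces all 18 entries of T, so T = [0, 1] ⊗ [2, 3, 0] ⊗ [-6, -2, -2] and rank(T) ≤ 1.
Equivalently every frontal slice T[:,:,k] is c[k] times the rank-1 matrix [0, 1] ⊗ [2, 3, 0]. So T has rank 1 (it is nonzero).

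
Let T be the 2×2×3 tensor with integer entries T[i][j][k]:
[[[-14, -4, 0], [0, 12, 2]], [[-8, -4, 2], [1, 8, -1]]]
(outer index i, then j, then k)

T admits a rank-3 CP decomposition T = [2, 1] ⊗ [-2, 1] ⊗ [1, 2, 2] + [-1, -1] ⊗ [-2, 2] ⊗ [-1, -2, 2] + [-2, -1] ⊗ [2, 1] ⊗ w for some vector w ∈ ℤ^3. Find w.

w = [2, -2, -1]

Subtract the known terms from T to get the rank-1 residual R = [-2, -1] ⊗ [2, 1] ⊗ w, so R[i,j,k] = a[i]·b[j]·w[k]. Pick indices with nonzero a[0]·b[0] = (-2)·(2) = -4. Only the fibre through (0,0,·) is needed: R[0,0,:] = T[0,0,:] − Σₗ aₗ[0]bₗ[0]cₗ = [-14, -4, 0] − (2)·(-2)·[1, 2, 2] − (-1)·(-2)·[-1, -2, 2] = [-8, 8, 4]. Then w[k] = R[0,0,k] / -4 for each k, giving w = [-8, 8, 4] / -4 = [2, -2, -1].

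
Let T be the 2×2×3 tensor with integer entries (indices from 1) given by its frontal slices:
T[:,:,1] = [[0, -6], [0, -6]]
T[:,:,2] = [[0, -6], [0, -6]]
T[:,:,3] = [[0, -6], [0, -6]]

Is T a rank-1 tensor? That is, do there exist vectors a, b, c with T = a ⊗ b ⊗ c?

Yes

If T = a ⊗ b ⊗ c then every fibre of T is a multiple of the corresponding factor, so read the factors off the fibres through the nonzero entry T[1,2,1] = -6.
The mode-1 fibre T[:,2,1] = [-6, -6] gives a = [1, 1] (primitive direction); the mode-2 fibre T[1,:,1] = [0, -6] gives b = [0, 1]; then c[k] = T[1,2,k] / (a[1]·b[2]) = [-6, -6, -6] / 1 = [-6, -6, -6].
Expanding [1, 1] ⊗ [0, 1] ⊗ [-6, -6, -6] reproduces all 12 entries of T, so T = [1, 1] ⊗ [0, 1] ⊗ [-6, -6, -6] and rank(T) ≤ 1.
Equivalently every frontal slice T[:,:,k] is c[k] times the rank-1 matrix [1, 1] ⊗ [0, 1]. So T has rank 1 (it is nonzero).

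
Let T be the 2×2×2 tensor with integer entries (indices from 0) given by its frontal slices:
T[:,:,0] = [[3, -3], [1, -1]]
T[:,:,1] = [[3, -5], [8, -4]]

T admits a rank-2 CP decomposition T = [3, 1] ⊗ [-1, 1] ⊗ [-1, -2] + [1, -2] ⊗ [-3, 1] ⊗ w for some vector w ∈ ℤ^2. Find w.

w = [0, 1]

Subtract the known terms from T to get the rank-1 residual R = [1, -2] ⊗ [-3, 1] ⊗ w, so R[i,j,k] = a[i]·b[j]·w[k]. Pick indices with nonzero a[0]·b[0] = (1)·(-3) = -3. Only the fibre through (0,0,·) is needed: R[0,0,:] = T[0,0,:] − Σₗ aₗ[0]bₗ[0]cₗ = [3, 3] − (3)·(-1)·[-1, -2] = [0, -3]. Then w[k] = R[0,0,k] / -3 for each k, giving w = [0, -3] / -3 = [0, 1].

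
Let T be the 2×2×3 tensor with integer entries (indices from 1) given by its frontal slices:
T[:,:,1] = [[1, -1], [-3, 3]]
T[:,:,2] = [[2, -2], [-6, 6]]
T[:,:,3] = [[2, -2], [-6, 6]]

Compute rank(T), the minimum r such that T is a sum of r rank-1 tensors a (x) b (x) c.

1

Lower bound: T ≠ 0 (e.g. T[1,1,1] = 1), so rank(T) ≥ 1.
Upper bound: the mode-1 fibre T[:,1,1] = [1, -3] gives a = [1, -3] (primitive direction); the mode-2 fibre T[1,:,1] = [1, -1] gives b = [1, -1]; then c[k] = T[1,1,k] / (a[1]·b[1]) = [1, 2, 2] / 1 = [1, 2, 2].
Expanding [1, -3] (x) [1, -1] (x) [1, 2, 2] reproduces all 12 entries of T, so T = [1, -3] (x) [1, -1] (x) [1, 2, 2] and rank(T) ≤ 1.
These bounds meet, so rank(T) = 1.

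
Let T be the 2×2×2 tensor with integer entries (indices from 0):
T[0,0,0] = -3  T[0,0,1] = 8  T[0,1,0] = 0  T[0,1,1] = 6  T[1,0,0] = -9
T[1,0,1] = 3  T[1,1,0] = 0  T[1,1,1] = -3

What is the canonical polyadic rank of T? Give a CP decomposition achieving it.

rank(T) = 2

Lower bound: the mode-1 unfolding of T (rows indexed by i, columns by (j,k) = (0,0), (0,1), (1,0), (1,1)) is [[-3, 8, 0, 6], [-9, 3, 0, -3]].
There the 2×2 minor on rows i ∈ {0, 1}, columns (j,k) ∈ {(0,0), (0,1)} is det [[-3, 8], [-9, 3]] = 63 ≠ 0, so this unfolding has rank ≥ 2; CP rank is at least every unfolding rank, so rank(T) ≥ 2. (This is only a lower bound: in general the CP rank may exceed every unfolding rank, so we still need to exhibit 2 rank-1 terms summing to T.)
Upper bound — finding two terms. Write S_k = T[:,:,k] for the frontal slices: S₀ = [[-3, 0], [-9, 0]], S₁ = [[8, 6], [3, -3]].
If T = a₁ (x) b₁ (x) c₁ + a₂ (x) b₂ (x) c₂ then each S_k = c₁[k]·a₁b₁ᵀ + c₂[k]·a₂b₂ᵀ. S₀ and S₁ are linearly independent, so a₁b₁ᵀ and a₂b₂ᵀ must span the same plane of matrices: they are the rank-1 matrices of the form x·S₀ + y·S₁.
det(x·S₀ + y·S₁) is 63·xy − 42·y² = 21·(3·x − 2·y)(y), vanishing at (x:y) = (2:3) and (1:0).
M₁ = 2·S₀ + 3·S₁ = [[18, 18], [-9, -9]] = 9·[2, -1][1, 1]ᵀ and M₂ = S₀ = [[-3, 0], [-9, 0]] = (-3)·[1, 3][1, 0]ᵀ, so take a₁ = [2, -1], b₁ = [1, 1], a₂ = [1, 3], b₂ = [1, 0].
Each slice is an integer combination of E₁ = a₁b₁ᵀ and E₂ = a₂b₂ᵀ: S₀ = −3·E₂, S₁ = 3·E₁ + 2·E₂; reading off coefficients, c₁ = [0, 3] and c₂ = [-3, 2].
Hence T = [2, -1] (x) [1, 1] (x) [0, 3] + [1, 3] (x) [1, 0] (x) [-3, 2], so rank(T) ≤ 2.
These bounds meet, so rank(T) = 2.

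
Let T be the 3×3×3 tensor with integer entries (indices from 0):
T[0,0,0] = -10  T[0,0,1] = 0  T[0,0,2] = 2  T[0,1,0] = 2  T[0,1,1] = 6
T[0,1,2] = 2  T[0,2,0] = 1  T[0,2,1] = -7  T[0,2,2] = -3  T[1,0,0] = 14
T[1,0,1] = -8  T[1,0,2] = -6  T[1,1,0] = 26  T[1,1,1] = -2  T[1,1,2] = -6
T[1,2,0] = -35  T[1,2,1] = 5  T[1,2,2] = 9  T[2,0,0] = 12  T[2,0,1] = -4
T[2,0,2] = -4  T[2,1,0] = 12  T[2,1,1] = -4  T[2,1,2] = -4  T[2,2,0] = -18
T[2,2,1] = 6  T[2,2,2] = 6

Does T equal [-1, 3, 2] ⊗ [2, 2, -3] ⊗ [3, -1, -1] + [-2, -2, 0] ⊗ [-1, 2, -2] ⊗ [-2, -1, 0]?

Reconstruct entrywise from the claimed factors. For example, T[0,1,1] = 6 and Σₗ aₗ[0]bₗ[1]cₗ[1] = (-1)·(2)·(-1) + (-2)·(2)·(-1) = 6; checking all 27 entries, every one matches. The claim holds.

Yes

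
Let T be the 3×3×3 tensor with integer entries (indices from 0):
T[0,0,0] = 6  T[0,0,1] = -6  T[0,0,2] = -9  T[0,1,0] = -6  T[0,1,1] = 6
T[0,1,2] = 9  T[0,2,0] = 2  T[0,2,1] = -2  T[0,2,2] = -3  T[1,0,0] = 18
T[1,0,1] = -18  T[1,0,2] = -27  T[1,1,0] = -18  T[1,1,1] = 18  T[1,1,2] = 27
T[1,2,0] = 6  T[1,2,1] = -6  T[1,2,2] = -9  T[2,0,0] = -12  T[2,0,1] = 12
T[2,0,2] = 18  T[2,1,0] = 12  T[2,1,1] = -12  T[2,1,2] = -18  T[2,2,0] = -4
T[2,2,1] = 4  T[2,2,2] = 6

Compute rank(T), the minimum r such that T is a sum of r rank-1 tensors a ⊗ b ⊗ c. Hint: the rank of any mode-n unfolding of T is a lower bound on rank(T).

1

Lower bound: T ≠ 0 (e.g. T[0,0,0] = 6), so rank(T) ≥ 1.
Upper bound: if T = a ⊗ b ⊗ c then every fibre of T is a multiple of the corresponding factor, so read the factors off the fibres through the nonzero entry T[0,0,0] = 6.
The mode-1 fibre T[:,0,0] = [6, 18, -12] gives a = (1, 3, -2) (primitive direction); the mode-2 fibre T[0,:,0] = [6, -6, 2] gives b = (3, -3, 1); then c[k] = T[0,0,k] / (a[0]·b[0]) = [6, -6, -9] / 3 = (2, -2, -3).
Expanding (1, 3, -2) ⊗ (3, -3, 1) ⊗ (2, -2, -3) reproduces all 27 entries of T, so T = (1, 3, -2) ⊗ (3, -3, 1) ⊗ (2, -2, -3) and rank(T) ≤ 1.
These bounds meet, so rank(T) = 1.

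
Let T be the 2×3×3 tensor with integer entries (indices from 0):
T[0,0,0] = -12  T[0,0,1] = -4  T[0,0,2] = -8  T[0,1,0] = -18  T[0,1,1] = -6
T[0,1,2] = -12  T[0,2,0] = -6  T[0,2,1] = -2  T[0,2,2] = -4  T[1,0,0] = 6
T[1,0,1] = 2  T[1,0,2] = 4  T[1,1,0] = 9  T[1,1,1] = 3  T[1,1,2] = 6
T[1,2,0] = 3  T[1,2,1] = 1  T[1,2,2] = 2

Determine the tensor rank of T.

Lower bound: T ≠ 0 (e.g. T[0,0,0] = -12), so rank(T) ≥ 1.
Upper bound: if T = a ⊗ b ⊗ c then every fibre of T is a multiple of the corresponding factor, so read the factors off the fibres through the nonzero entry T[0,0,0] = -12.
The mode-1 fibre T[:,0,0] = [-12, 6] gives a = (2, -1) (primitive direction); the mode-2 fibre T[0,:,0] = [-12, -18, -6] gives b = (2, 3, 1); then c[k] = T[0,0,k] / (a[0]·b[0]) = [-12, -4, -8] / 4 = (-3, -1, -2).
Expanding (2, -1) ⊗ (2, 3, 1) ⊗ (-3, -1, -2) reproduces all 18 entries of T, so T = (2, -1) ⊗ (2, 3, 1) ⊗ (-3, -1, -2) and rank(T) ≤ 1.
These bounds meet, so rank(T) = 1.

1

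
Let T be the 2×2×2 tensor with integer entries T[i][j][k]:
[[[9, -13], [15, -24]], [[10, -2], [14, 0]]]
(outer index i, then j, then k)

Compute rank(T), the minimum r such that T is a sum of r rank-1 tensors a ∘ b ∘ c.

2

Lower bound: the mode-2 unfolding of T (rows indexed by j, columns by (i,k) = (0,0), (0,1), (1,0), (1,1)) is [[9, -13, 10, -2], [15, -24, 14, 0]].
There the 2×2 minor on rows j ∈ {0, 1}, columns (i,k) ∈ {(0,0), (0,1)} is det [[9, -13], [15, -24]] = -21 ≠ 0, so this unfolding has rank ≥ 2; CP rank is at least every unfolding rank, so rank(T) ≥ 2. (Unfolding ranks only ever bound the CP rank from below — rank(T) can be strictly larger than all of them — so the matching upper bound has to come from an explicit 2-term decomposition.)
Upper bound — finding two terms. Write S_k = T[:,:,k] for the frontal slices: S₀ = [[9, 15], [10, 14]], S₁ = [[-13, -24], [-2, 0]].
If T = a₁ ∘ b₁ ∘ c₁ + a₂ ∘ b₂ ∘ c₂ then each S_k = c₁[k]·a₁b₁ᵀ + c₂[k]·a₂b₂ᵀ. S₀ and S₁ are linearly independent, so a₁b₁ᵀ and a₂b₂ᵀ must span the same plane of matrices: they are the rank-1 matrices of the form x·S₀ + y·S₁.
det(x·S₀ + y·S₁) is −24·x² + 88·xy − 48·y² = (-8)·(x − 3·y)(3·x − 2·y), vanishing at (x:y) = (3:1) and (2:3).
M₁ = 3·S₀ + S₁ = [[14, 21], [28, 42]] = 7·(1, 2)(2, 3)ᵀ and M₂ = 2·S₀ + 3·S₁ = [[-21, -42], [14, 28]] = (-7)·(3, -2)(1, 2)ᵀ, so take a₁ = (1, 2), b₁ = (2, 3), a₂ = (3, -2), b₂ = (1, 2).
Each slice is an integer combination of E₁ = a₁b₁ᵀ and E₂ = a₂b₂ᵀ: S₀ = 3·E₁ + E₂, S₁ = −2·E₁ − 3·E₂; reading off coefficients, c₁ = (3, -2) and c₂ = (1, -3).
Hence T = (1, 2) ∘ (2, 3) ∘ (3, -2) + (3, -2) ∘ (1, 2) ∘ (1, -3), so rank(T) ≤ 2.
These bounds meet, so rank(T) = 2.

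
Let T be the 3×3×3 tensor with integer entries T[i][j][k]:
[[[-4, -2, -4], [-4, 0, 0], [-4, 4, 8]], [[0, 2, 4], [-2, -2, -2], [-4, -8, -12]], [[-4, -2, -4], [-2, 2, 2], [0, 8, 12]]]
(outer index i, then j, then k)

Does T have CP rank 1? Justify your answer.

The mode-2 unfolding of T (rows indexed by j, columns by (i,k) = (0,0), (0,1), (0,2), (1,0), (1,1), (1,2), (2,0), (2,1), (2,2)) is [[-4, -2, -4, 0, 2, 4, -4, -2, -4], [-4, 0, 0, -2, -2, -2, -2, 2, 2], [-4, 4, 8, -4, -8, -12, 0, 8, 12]].
There the 3×3 minor on rows j ∈ {0, 1, 2}, columns (i,k) ∈ {(0,0), (0,1), (1,0)} is det [[-4, -2, 0], [-4, 0, -2], [-4, 4, -4]] = -16 ≠ 0, so this unfolding has rank ≥ 3; CP rank is at least every unfolding rank, so rank(T) ≥ 3.
In particular rank(T) ≥ 3 > 1, so T is not rank-1.

No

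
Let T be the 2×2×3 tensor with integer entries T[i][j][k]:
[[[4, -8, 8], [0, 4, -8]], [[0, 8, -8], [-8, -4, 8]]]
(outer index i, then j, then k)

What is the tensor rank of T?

3

Lower bound: the mode-3 unfolding of T (rows indexed by k, columns by (i,j) = (0,0), (0,1), (1,0), (1,1)) is [[4, 0, 0, -8], [-8, 4, 8, -4], [8, -8, -8, 8]].
There the 3×3 minor on rows k ∈ {0, 1, 2}, columns (i,j) ∈ {(0,0), (0,1), (1,0)} is det [[4, 0, 0], [-8, 4, 8], [8, -8, -8]] = 128 ≠ 0, so this unfolding has rank ≥ 3; CP rank is at least every unfolding rank, so rank(T) ≥ 3. (Flattening ranks never certify an upper bound on CP rank; for that we must actually write T with 3 rank-1 terms.)
Upper bound: T is a sum of 3 rank-1 terms, T = [0, 1] (x) [1, -2] (x) [4, 0, 0] + [1, -1] (x) [1, -1] (x) [0, -4, 8] + [1, -1] (x) [1, 0] (x) [4, -4, 0] (written with every a and b primitive with positive leading entry and the scale carried by c; CP decompositions are not unique, and this one is verified by expanding entrywise), so rank(T) ≤ 3.
These bounds meet, so rank(T) = 3.
Check entry T[1,1,1] = -4: (1)·(-2)·(0) + (-1)·(-1)·(-4) + (-1)·(0)·(-4) = -4.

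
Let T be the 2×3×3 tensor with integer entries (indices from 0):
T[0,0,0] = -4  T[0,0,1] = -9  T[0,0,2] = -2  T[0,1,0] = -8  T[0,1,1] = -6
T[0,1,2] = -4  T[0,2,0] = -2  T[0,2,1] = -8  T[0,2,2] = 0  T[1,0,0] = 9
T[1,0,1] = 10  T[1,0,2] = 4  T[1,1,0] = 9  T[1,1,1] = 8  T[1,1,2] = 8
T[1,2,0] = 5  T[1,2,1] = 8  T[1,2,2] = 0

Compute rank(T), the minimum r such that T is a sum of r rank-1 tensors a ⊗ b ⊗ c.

3

Lower bound: in the mode-3 unfolding of T (rows indexed by k, columns by (i,j)) the 3×3 minor on rows k ∈ {0, 1, 2}, columns (i,j) ∈ {(0,0), (0,1), (0,2)} is det [[-4, -8, -2], [-9, -6, -8], [-2, -4, 0]] = -48 ≠ 0, so that unfolding has rank ≥ 3 and hence rank(T) ≥ 3 (CP rank is at least every unfolding rank, though it can be larger).
Upper bound: T is a sum of 3 rank-1 terms, T = (1, -2) ⊗ (1, 2, 0) ⊗ (-2, -1, -2) + (1, -1) ⊗ (2, 1, 2) ⊗ (-2, -4, 0) + (2, 1) ⊗ (1, -1, 1) ⊗ (1, 0, 0) (written with every a and b primitive with positive leading entry and the scale carried by c; CP decompositions are not unique, and this one is verified by expanding entrywise), so rank(T) ≤ 3.
These bounds meet, so rank(T) = 3.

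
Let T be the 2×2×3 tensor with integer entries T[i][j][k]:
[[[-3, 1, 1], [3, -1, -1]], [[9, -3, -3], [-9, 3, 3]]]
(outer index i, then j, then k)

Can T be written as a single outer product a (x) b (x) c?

If T = a (x) b (x) c then every fibre of T is a multiple of the corresponding factor, so read the factors off the fibres through the nonzero entry T[0,0,0] = -3.
The mode-1 fibre T[:,0,0] = [-3, 9] gives a = [1, -3] (primitive direction); the mode-2 fibre T[0,:,0] = [-3, 3] gives b = [1, -1]; then c[k] = T[0,0,k] / (a[0]·b[0]) = [-3, 1, 1] / 1 = [-3, 1, 1].
Expanding [1, -3] (x) [1, -1] (x) [-3, 1, 1] reproduces all 12 entries of T, so T = [1, -3] (x) [1, -1] (x) [-3, 1, 1] and rank(T) ≤ 1.
Equivalently every frontal slice T[:,:,k] is c[k] times the rank-1 matrix [1, -3] (x) [1, -1]. So T has rank 1 (it is nonzero).

Yes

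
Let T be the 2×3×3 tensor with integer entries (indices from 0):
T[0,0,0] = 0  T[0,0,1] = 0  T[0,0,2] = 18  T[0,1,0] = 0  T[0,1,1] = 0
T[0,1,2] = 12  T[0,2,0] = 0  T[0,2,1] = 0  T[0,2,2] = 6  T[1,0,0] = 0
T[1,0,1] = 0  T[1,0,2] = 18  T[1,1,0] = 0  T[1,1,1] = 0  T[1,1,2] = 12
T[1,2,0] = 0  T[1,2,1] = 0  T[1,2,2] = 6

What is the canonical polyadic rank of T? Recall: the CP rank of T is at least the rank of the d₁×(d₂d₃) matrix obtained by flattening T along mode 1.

Lower bound: T ≠ 0 (e.g. T[0,0,2] = 18), so rank(T) ≥ 1.
Upper bound: if T = a ⊗ b ⊗ c then every fibre of T is a multiple of the corresponding factor, so read the factors off the fibres through the nonzero entry T[0,0,2] = 18.
The mode-1 fibre T[:,0,2] = [18, 18] gives a = [1, 1] (primitive direction); the mode-2 fibre T[0,:,2] = [18, 12, 6] gives b = [3, 2, 1]; then c[k] = T[0,0,k] / (a[0]·b[0]) = [0, 0, 18] / 3 = [0, 0, 6].
Expanding [1, 1] ⊗ [3, 2, 1] ⊗ [0, 0, 6] reproduces all 18 entries of T, so T = [1, 1] ⊗ [3, 2, 1] ⊗ [0, 0, 6] and rank(T) ≤ 1.
These bounds meet, so rank(T) = 1.

1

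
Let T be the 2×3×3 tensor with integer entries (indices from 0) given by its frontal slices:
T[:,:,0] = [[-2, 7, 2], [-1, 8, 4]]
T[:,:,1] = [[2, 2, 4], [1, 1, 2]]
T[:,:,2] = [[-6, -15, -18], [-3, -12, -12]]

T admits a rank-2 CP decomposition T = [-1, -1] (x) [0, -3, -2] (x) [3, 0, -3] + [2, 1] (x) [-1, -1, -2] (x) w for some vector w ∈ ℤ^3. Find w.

w = [1, -1, 3]

Subtract the known terms from T to get the rank-1 residual R = [2, 1] (x) [-1, -1, -2] (x) w, so R[i,j,k] = a[i]·b[j]·w[k]. Pick indices with nonzero a[0]·b[0] = (2)·(-1) = -2. Only the fibre through (0,0,·) is needed: R[0,0,:] = T[0,0,:] − Σₗ aₗ[0]bₗ[0]cₗ = [-2, 2, -6] − (-1)·(0)·[3, 0, -3] = [-2, 2, -6]. Then w[k] = R[0,0,k] / -2 for each k, giving w = [-2, 2, -6] / -2 = [1, -1, 3].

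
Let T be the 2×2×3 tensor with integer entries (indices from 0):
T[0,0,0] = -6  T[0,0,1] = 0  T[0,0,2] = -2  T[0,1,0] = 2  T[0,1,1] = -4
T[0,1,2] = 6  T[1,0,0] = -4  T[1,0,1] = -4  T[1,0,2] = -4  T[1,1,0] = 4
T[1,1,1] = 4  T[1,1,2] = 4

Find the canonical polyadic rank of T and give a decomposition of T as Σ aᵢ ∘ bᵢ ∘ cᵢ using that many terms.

Lower bound: the mode-3 unfolding of T (rows indexed by k, columns by (i,j) = (0,0), (0,1), (1,0), (1,1)) is [[-6, 2, -4, 4], [0, -4, -4, 4], [-2, 6, -4, 4]].
There the 3×3 minor on rows k ∈ {0, 1, 2}, columns (i,j) ∈ {(0,0), (0,1), (1,0)} is det [[-6, 2, -4], [0, -4, -4], [-2, 6, -4]] = -192 ≠ 0, so this unfolding has rank ≥ 3; CP rank is at least every unfolding rank, so rank(T) ≥ 3. (Flattening ranks never certify an upper bound on CP rank; for that we must actually write T with 3 rank-1 terms.)
Upper bound: T is a sum of 3 rank-1 terms, T = (1, 0) ∘ (0, 1) ∘ (-4, -4, 4) + (1, 0) ∘ (1, -1) ∘ (-4, 2, 0) + (1, 2) ∘ (1, -1) ∘ (-2, -2, -2) (one valid choice — decompositions are not unique — normalised so each a, b is primitive with positive first nonzero entry; check it by expanding all entries), so rank(T) ≤ 3.
These bounds meet, so rank(T) = 3.

rank(T) = 3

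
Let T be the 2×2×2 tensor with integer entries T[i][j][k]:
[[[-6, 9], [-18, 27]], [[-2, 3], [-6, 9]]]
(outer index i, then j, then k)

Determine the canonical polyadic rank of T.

Lower bound: T ≠ 0 (e.g. T[0,0,0] = -6), so rank(T) ≥ 1.
Upper bound: if T = a (x) b (x) c then every fibre of T is a multiple of the corresponding factor, so read the factors off the fibres through the nonzero entry T[0,0,0] = -6.
The mode-1 fibre T[:,0,0] = [-6, -2] gives a = [3, 1] (primitive direction); the mode-2 fibre T[0,:,0] = [-6, -18] gives b = [1, 3]; then c[k] = T[0,0,k] / (a[0]·b[0]) = [-6, 9] / 3 = [-2, 3].
Expanding [3, 1] (x) [1, 3] (x) [-2, 3] reproduces all 8 entries of T, so T = [3, 1] (x) [1, 3] (x) [-2, 3] and rank(T) ≤ 1.
These bounds meet, so rank(T) = 1.
Check entry T[1,0,0] = -2: (1)·(1)·(-2) = -2.

1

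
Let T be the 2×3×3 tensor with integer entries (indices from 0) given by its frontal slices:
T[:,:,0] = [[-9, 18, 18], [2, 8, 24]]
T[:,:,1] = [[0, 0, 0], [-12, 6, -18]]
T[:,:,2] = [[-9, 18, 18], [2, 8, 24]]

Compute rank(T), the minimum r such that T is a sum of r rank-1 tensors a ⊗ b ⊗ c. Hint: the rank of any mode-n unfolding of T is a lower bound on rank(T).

Lower bound: in the mode-1 unfolding of T (rows indexed by i, columns by (j,k)) the 2×2 minor on rows i ∈ {0, 1}, columns (j,k) ∈ {(0,0), (0,1)} is det [[-9, 0], [2, -12]] = 108 ≠ 0, so that unfolding has rank ≥ 2 and hence rank(T) ≥ 2 (CP rank is at least every unfolding rank, though it can be larger).
Upper bound: with S_k = T[:,:,k], the two rank-1 terms a₁b₁ᵀ, a₂b₂ᵀ are the rank-1 members of the pencil x·S₀ + y·S₁.
The 2×2 minor of x·S₀ + y·S₁ on rows {0,1}, columns {0,1} is −108·x² + 162·xy = (-54)·(2·x − 3·y)(x), vanishing at (x:y) = (3:2) and (0:1).
M₁ = 3·S₀ + 2·S₁ = [[-27, 54, 54], [-18, 36, 36]] = (-9)·[3, 2][1, -2, -2]ᵀ and M₂ = S₁ = [[0, 0, 0], [-12, 6, -18]] = (-6)·[0, 1][2, -1, 3]ᵀ, so take a₁ = [3, 2], b₁ = [1, -2, -2], a₂ = [0, 1], b₂ = [2, -1, 3].
Each slice is an integer combination of E₁ = a₁b₁ᵀ and E₂ = a₂b₂ᵀ: S₀ = −3·E₁ + 4·E₂, S₁ = −6·E₂, S₂ = −3·E₁ + 4·E₂; reading off coefficients, c₁ = [-3, 0, -3] and c₂ = [4, -6, 4].
Hence T = [3, 2] ⊗ [1, -2, -2] ⊗ [-3, 0, -3] + [0, 1] ⊗ [2, -1, 3] ⊗ [4, -6, 4], so rank(T) ≤ 2.
These bounds meet, so rank(T) = 2.

2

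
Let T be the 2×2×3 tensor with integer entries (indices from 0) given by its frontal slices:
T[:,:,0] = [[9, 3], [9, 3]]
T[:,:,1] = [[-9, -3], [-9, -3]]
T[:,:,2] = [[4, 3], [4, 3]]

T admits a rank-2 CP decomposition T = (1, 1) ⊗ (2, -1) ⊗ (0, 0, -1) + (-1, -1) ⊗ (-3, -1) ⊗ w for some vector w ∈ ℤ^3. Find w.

Subtract the known terms from T to get the rank-1 residual R = (-1, -1) ⊗ (-3, -1) ⊗ w, so R[i,j,k] = a[i]·b[j]·w[k]. Pick indices with nonzero a[0]·b[0] = (-1)·(-3) = 3. Only the fibre through (0,0,·) is needed: R[0,0,:] = T[0,0,:] − Σₗ aₗ[0]bₗ[0]cₗ = [9, -9, 4] − (1)·(2)·(0, 0, -1) = [9, -9, 6]. Then w[k] = R[0,0,k] / 3 for each k, giving w = [9, -9, 6] / 3 = (3, -3, 2).

w = (3, -3, 2)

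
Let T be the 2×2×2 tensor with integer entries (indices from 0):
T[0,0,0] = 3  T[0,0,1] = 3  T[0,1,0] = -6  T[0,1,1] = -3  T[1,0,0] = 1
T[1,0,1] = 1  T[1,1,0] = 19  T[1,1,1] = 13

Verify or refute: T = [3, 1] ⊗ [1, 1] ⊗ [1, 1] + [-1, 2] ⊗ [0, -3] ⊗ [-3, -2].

Reconstruct entrywise from the claimed factors. For example, T[1,0,1] = 1 and Σₗ aₗ[1]bₗ[0]cₗ[1] = (1)·(1)·(1) + (2)·(0)·(-2) = 1; checking all 8 entries, every one matches. The claim holds.

Yes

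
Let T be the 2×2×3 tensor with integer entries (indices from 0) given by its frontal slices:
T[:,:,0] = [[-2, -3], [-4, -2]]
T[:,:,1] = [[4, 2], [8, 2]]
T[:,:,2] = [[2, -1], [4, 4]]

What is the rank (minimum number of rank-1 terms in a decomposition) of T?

Lower bound: in the mode-3 unfolding of T (rows indexed by k, columns by (i,j)) the 3×3 minor on rows k ∈ {0, 1, 2}, columns (i,j) ∈ {(0,0), (0,1), (1,1)} is det [[-2, -3, -2], [4, 2, 2], [2, -1, 4]] = 32 ≠ 0, so that unfolding has rank ≥ 3 and hence rank(T) ≥ 3 (CP rank is at least every unfolding rank, though it can be larger).
Upper bound: T is a sum of 3 rank-1 terms, T = (0, 1) ⊗ (0, 1) ⊗ (0, -2, 2) + (1, 0) ⊗ (0, 1) ⊗ (-2, 0, -2) + (1, 2) ⊗ (2, 1) ⊗ (-1, 2, 1) (written with every a and b primitive with positive leading entry and the scale carried by c; CP decompositions are not unique, and this one is verified by expanding entrywise), so rank(T) ≤ 3.
These bounds meet, so rank(T) = 3.

3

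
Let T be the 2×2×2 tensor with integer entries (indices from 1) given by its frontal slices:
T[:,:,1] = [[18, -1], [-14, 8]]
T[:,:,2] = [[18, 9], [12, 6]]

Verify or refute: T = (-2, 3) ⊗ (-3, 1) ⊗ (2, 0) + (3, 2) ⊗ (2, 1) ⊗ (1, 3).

Reconstruct entrywise from the claimed factors. For example, T[1,2,1] = -1 and Σₗ aₗ[1]bₗ[2]cₗ[1] = (-2)·(1)·(2) + (3)·(1)·(1) = -1; checking all 8 entries, every one matches. The claim holds.

Yes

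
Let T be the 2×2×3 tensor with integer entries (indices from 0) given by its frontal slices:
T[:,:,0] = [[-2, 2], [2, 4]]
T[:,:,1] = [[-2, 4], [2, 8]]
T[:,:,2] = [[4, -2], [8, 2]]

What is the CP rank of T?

3

Lower bound: the mode-3 unfolding of T (rows indexed by k, columns by (i,j) = (0,0), (0,1), (1,0), (1,1)) is [[-2, 2, 2, 4], [-2, 4, 2, 8], [4, -2, 8, 2]].
There the 3×3 minor on rows k ∈ {0, 1, 2}, columns (i,j) ∈ {(0,0), (0,1), (1,0)} is det [[-2, 2, 2], [-2, 4, 2], [4, -2, 8]] = -48 ≠ 0, so this unfolding has rank ≥ 3; CP rank is at least every unfolding rank, so rank(T) ≥ 3. (Flattening ranks never certify an upper bound on CP rank; for that we must actually write T with 3 rank-1 terms.)
Upper bound: T is a sum of 3 rank-1 terms, T = [0, 1] ⊗ [2, 1] ⊗ [2, 2, 2] + [1, 1] ⊗ [1, -1] ⊗ [-2, -2, 4] + [1, 2] ⊗ [0, 1] ⊗ [0, 2, 2] (written with every a and b primitive with positive leading entry and the scale carried by c; CP decompositions are not unique, and this one is verified by expanding entrywise), so rank(T) ≤ 3.
These bounds meet, so rank(T) = 3.
Check entry T[0,0,1] = -2: (0)·(2)·(2) + (1)·(1)·(-2) + (1)·(0)·(2) = -2.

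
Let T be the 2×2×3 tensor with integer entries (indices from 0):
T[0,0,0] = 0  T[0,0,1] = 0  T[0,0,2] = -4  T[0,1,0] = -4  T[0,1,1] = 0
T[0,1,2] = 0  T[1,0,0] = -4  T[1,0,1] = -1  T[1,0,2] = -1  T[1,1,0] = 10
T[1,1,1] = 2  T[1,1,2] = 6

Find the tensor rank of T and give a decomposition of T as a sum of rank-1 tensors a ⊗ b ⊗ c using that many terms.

rank(T) = 3

Lower bound: in the mode-3 unfolding of T (rows indexed by k, columns by (i,j)) the 3×3 minor on rows k ∈ {0, 1, 2}, columns (i,j) ∈ {(0,0), (0,1), (1,0)} is det [[0, -4, -4], [0, 0, -1], [-4, 0, -1]] = -16 ≠ 0, so that unfolding has rank ≥ 3 and hence rank(T) ≥ 3 (CP rank is at least every unfolding rank, though it can be larger).
Upper bound: T is a sum of 3 rank-1 terms, T = [0, 1] ⊗ [1, -2] ⊗ [-2, -1, -1] + [1, -1] ⊗ [1, -2] ⊗ [4, 0, 4] + [2, -1] ⊗ [1, -1] ⊗ [-2, 0, -4] (written with every a and b primitive with positive leading entry and the scale carried by c; CP decompositions are not unique, and this one is verified by expanding entrywise), so rank(T) ≤ 3.
These bounds meet, so rank(T) = 3.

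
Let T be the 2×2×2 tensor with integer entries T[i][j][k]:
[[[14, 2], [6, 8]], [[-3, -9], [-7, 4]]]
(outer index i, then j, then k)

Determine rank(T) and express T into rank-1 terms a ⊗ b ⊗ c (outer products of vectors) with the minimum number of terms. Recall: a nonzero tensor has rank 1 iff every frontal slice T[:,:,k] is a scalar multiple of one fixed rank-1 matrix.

Lower bound: the mode-2 unfolding of T (rows indexed by j, columns by (i,k) = (0,0), (0,1), (1,0), (1,1)) is [[14, 2, -3, -9], [6, 8, -7, 4]].
There the 2×2 minor on rows j ∈ {0, 1}, columns (i,k) ∈ {(0,0), (0,1)} is det [[14, 2], [6, 8]] = 100 ≠ 0, so this unfolding has rank ≥ 2; CP rank is at least every unfolding rank, so rank(T) ≥ 2. (Flattening ranks never certify an upper bound on CP rank; for that we must actually write T with 2 rank-1 terms.)
Upper bound — finding two terms. Write S_k = T[:,:,k] for the frontal slices: S₀ = [[14, 6], [-3, -7]], S₁ = [[2, 8], [-9, 4]].
If T = a₁ ⊗ b₁ ⊗ c₁ + a₂ ⊗ b₂ ⊗ c₂ then each S_k = c₁[k]·a₁b₁ᵀ + c₂[k]·a₂b₂ᵀ. S₀ and S₁ are linearly independent, so a₁b₁ᵀ and a₂b₂ᵀ must span the same plane of matrices: they are the rank-1 matrices of the form x·S₀ + y·S₁.
det(x·S₀ + y·S₁) is −80·x² + 120·xy + 80·y² = (-40)·(x − 2·y)(2·x + y), vanishing at (x:y) = (2:1) and (1:-2).
M₁ = 2·S₀ + S₁ = [[30, 20], [-15, -10]] = 5·[2, -1][3, 2]ᵀ and M₂ = S₀ − 2·S₁ = [[10, -10], [15, -15]] = 5·[2, 3][1, -1]ᵀ, so take a₁ = [2, -1], b₁ = [3, 2], a₂ = [2, 3], b₂ = [1, -1].
Each slice is an integer combination of E₁ = a₁b₁ᵀ and E₂ = a₂b₂ᵀ: S₀ = 2·E₁ + E₂, S₁ = E₁ − 2·E₂; reading off coefficients, c₁ = [2, 1] and c₂ = [1, -2].
Hence T = [2, -1] ⊗ [3, 2] ⊗ [2, 1] + [2, 3] ⊗ [1, -1] ⊗ [1, -2], so rank(T) ≤ 2.
These bounds meet, so rank(T) = 2.
Check entry T[1,1,0] = -7: (-1)·(2)·(2) + (3)·(-1)·(1) = -7.

rank(T) = 2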